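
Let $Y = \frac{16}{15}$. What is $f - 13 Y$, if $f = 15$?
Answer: $\frac{17}{15} \approx 1.1333$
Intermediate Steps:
$Y = \frac{16}{15}$ ($Y = 16 \cdot \frac{1}{15} = \frac{16}{15} \approx 1.0667$)
$f - 13 Y = 15 - \frac{208}{15} = \frac{17}{15}$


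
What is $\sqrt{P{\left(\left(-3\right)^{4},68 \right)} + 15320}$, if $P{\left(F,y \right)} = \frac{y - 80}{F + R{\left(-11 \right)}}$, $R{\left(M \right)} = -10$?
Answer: $\frac{2 \sqrt{19306817}}{71} \approx 123.77$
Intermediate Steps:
$P{\left(F,y \right)} = \frac{-80 + y}{-10 + F}$ ($P{\left(F,y \right)} = \frac{y - 80}{F - 10} = \frac{-80 + y}{-10 + F}$)
$\sqrt{P{\left(\left(-3\right)^{4},68 \right)} + 15320} = \sqrt{\frac{-80 + 68}{-10 + \left(-3\right)^{4}} + 15320} = \sqrt{\frac{1}{-10 + 81} \left(-12\right) + 15320} = \sqrt{\frac{1}{71} \left(-12\right) + 15320} = \sqrt{- \frac{12}{71} + 15320} = \sqrt{\frac{1087708}{71}} = \frac{2 \sqrt{19306817}}{71}$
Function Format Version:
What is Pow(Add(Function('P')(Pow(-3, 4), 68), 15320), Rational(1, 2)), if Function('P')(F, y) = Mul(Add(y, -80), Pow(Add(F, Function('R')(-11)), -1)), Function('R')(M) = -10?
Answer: Mul(Rational(2, 71), Pow(19306817, Rational(1, 2))) ≈ 123.77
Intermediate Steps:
Function('P')(F, y) = Mul(Pow(Add(-10, F), -1), Add(-80, y)) (Function('P')(F, y) = Mul(Add(y, -80), Pow(Add(F, -10), -1)) = Mul(Add(-80, y), Pow(Add(-10, F), -1)) = Mul(Pow(Add(-10, F), -1), Add(-80, y)))
Pow(Add(Function('P')(Pow(-3, 4), 68), 15320), Rational(1, 2)) = Pow(Add(Mul(Pow(Add(-10, Pow(-3, 4)), -1), Add(-80, 68)), 15320), Rational(1, 2)) = Pow(Add(Mul(Pow(Add(-10, 81), -1), -12), 15320), Rational(1, 2)) = Pow(Add(Mul(Pow(71, -1), -12), 15320), Rational(1, 2)) = Pow(Add(Mul(Rational(1, 71), -12), 15320), Rational(1, 2)) = Pow(Add(Rational(-12, 71), 15320), Rational(1, 2)) = Pow(Rational(1087708, 71), Rational(1, 2)) = Mul(Rational(2, 71), Pow(19306817, Rational(1, 2)))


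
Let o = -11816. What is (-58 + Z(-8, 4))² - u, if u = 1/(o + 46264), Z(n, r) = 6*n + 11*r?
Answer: 132418111/34448 ≈ 3844.0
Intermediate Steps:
u = 1/34448 (u = 1/(-11816 + 46264) = 1/34448 ≈ 2.9029e-5)
(-58 + Z(-8, 4))² - u = (-58 + (6*(-8) + 11*4))² - 1*1/34448 = (-58 + (-48 + 44))² - 1/34448 = (-58 - 4)² - 1/34448 = (-62)² - 1/34448 = 3844 - 1/34448 = 132418111/34448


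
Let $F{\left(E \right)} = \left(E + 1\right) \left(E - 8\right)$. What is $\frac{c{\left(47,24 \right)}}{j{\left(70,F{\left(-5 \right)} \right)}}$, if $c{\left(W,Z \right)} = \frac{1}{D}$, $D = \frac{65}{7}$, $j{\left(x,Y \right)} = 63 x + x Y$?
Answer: $\frac{1}{74750} \approx 1.3378 \cdot 10^{-5}$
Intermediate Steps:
$F{\left(E \right)} = \left(1 + E\right) \left(-8 + E\right)$
$j{\left(x,Y \right)} = 63 x + Y x$
$D = \frac{65}{7}$ ($D = 65 \cdot \frac{1}{7} = \frac{65}{7} \approx 9.2857$)
$c{\left(W,Z \right)} = \frac{7}{65}$ ($c{\left(W,Z \right)} = \frac{1}{\frac{65}{7}} = \frac{7}{65}$)
$\frac{c{\left(47,24 \right)}}{j{\left(70,F{\left(-5 \right)} \right)}} = \frac{7}{65 \cdot 70 \left(63 - \left(-27 - 25\right)\right)} = \frac{7}{65 \cdot 70 \left(63 + \left(-8 + 25 + 35\right)\right)} = \frac{7}{65 \cdot 70 \left(63 + 52\right)} = \frac{7}{65 \cdot 70 \cdot 115} = \frac{7}{65 \cdot 8050} = \frac{7}{65} \cdot \frac{1}{8050} = \frac{1}{74750}$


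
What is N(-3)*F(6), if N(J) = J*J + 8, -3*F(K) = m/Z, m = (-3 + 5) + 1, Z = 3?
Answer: -17/3 ≈ -5.6667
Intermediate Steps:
m = 3 (m = 2 + 1 = 3)
F(K) = -1/3
N(J) = 8 + J**2 (N(J) = J**2 + 8 = 8 + J**2)
N(-3)*F(6) = (8 + (-3)**2)*(-1/3) = (8 + 9)*(-1/3) = 17*(-1/3) = -17/3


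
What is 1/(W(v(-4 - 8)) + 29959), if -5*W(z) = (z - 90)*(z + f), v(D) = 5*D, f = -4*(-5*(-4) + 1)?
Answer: 1/25639 ≈ 3.9003e-5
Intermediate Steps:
f = -84 (f = -4*(20 + 1) = -4*21 = -84)
W(z) = -(-90 + z)*(-84 + z)/5 (W(z) = -(z - 90)*(z - 84)/5 = -(-90 + z)*(-84 + z)/5)
1/(W(v(-4 - 8)) + 29959) = 1/((-1512 - 25*(-4 - 8)**2/5 + 174*(5*(-4 - 8))/5) + 29959) = 1/((-1512 - (5*(-12))**2/5 + 174*(5*(-12))/5) + 29959) = 1/((-1512 - 1/5*(-60)**2 + (174/5)*(-60)) + 29959) = 1/((-1512 - 1/5*3600 - 2088) + 29959) = 1/((-1512 - 720 - 2088) + 29959) = 1/(-4320 + 29959) = 1/25639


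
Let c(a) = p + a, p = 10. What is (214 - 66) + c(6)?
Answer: 164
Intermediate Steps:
c(a) = 10 + a
(214 - 66) + c(6) = (214 - 66) + (10 + 6) = 148 + 16 = 164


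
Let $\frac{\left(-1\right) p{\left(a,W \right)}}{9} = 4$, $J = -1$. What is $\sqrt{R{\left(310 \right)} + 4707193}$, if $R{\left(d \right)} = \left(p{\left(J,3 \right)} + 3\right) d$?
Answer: $\sqrt{4696963} \approx 2167.2$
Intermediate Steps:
$p{\left(a,W \right)} = -36$ ($p{\left(a,W \right)} = \left(-9\right) 4 = -36$)
$R{\left(d \right)} = - 33 d$ ($R{\left(d \right)} = \left(-36 + 3\right) d = - 33 d$)
$\sqrt{R{\left(310 \right)} + 4707193} = \sqrt{\left(-33\right) 310 + 4707193} = \sqrt{-10230 + 4707193} = \sqrt{4696963}$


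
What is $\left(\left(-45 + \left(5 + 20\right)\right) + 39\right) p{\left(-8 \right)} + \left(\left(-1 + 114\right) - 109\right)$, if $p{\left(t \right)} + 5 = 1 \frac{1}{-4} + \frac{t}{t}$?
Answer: $- \frac{307}{4} \approx -76.75$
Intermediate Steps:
$p{\left(t \right)} = - \frac{17}{4}$ ($p{\left(t \right)} = -5 + \left(1 \frac{1}{-4} + \frac{t}{t}\right) = -5 + \left(1 \left(- \frac{1}{4}\right) + 1\right) = -5 + \left(- \frac{1}{4} + 1\right) = -5 + \frac{3}{4} = - \frac{17}{4}$)
$\left(\left(-45 + \left(5 + 20\right)\right) + 39\right) p{\left(-8 \right)} + \left(\left(-1 + 114\right) - 109\right) = \left(\left(-45 + \left(5 + 20\right)\right) + 39\right) \left(- \frac{17}{4}\right) + \left(\left(-1 + 114\right) - 109\right) = \left(\left(-45 + 25\right) + 39\right) \left(- \frac{17}{4}\right) + \left(113 - 109\right) = \left(-20 + 39\right) \left(- \frac{17}{4}\right) + 4 = 19 \left(- \frac{17}{4}\right) + 4 = - \frac{323}{4} + 4 = - \frac{307}{4}$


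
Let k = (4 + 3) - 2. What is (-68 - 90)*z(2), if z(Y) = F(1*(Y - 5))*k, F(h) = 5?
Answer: -3950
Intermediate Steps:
k = 5 (k = 7 - 2 = 5)
z(Y) = 25 (z(Y) = 5*5 = 25)
(-68 - 90)*z(2) = (-68 - 90)*25 = -158*25 = -3950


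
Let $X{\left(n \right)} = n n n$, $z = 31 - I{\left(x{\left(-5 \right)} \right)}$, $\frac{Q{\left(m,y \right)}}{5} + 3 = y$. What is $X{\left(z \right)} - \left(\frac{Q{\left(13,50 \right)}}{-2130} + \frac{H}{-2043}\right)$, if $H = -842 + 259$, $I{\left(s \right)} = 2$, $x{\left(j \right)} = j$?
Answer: $\frac{7075344455}{290106} \approx 24389.0$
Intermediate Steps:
$Q{\left(m,y \right)} = -15 + 5 y$
$H = -583$
$z = 29$ ($z = 31 - 2 = 29$)
$X{\left(n \right)} = n^{3}$ ($X{\left(n \right)} = n^{2} n = n^{3}$)
$X{\left(z \right)} - \left(\frac{Q{\left(13,50 \right)}}{-2130} + \frac{H}{-2043}\right) = 29^{3} - \left(\frac{-15 + 5 \cdot 50}{-2130} - \frac{583}{-2043}\right) = 24389 - \left(\left(-15 + 250\right) \left(- \frac{1}{2130}\right) - - \frac{583}{2043}\right) = 24389 - \left(235 \left(- \frac{1}{2130}\right) + \frac{583}{2043}\right) = 24389 - \left(- \frac{47}{426} + \frac{583}{2043}\right) = 24389 - \frac{50779}{290106} = \frac{7075344455}{290106}$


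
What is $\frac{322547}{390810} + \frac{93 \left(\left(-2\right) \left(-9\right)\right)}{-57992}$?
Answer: $\frac{4512732421}{5665963380} \approx 0.79646$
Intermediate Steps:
$\frac{322547}{390810} + \frac{93 \left(\left(-2\right) \left(-9\right)\right)}{-57992} = 322547 \cdot \frac{1}{390810} + 93 \cdot 18 \left(- \frac{1}{57992}\right) = \frac{322547}{390810} + 1674 \left(- \frac{1}{57992}\right) = \frac{322547}{390810} - \frac{837}{28996} = \frac{4512732421}{5665963380}$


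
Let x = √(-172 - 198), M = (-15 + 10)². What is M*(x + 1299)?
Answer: 32475 + 25*I*√370 ≈ 32475.0 + 480.88*I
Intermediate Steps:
M = 25 (M = (-5)² = 25)
x = I*√370 (x = √(-370) = I*√370 ≈ 19.235*I)
M*(x + 1299) = 25*(I*√370 + 1299) = 25*(1299 + I*√370) = 32475 + 25*I*√370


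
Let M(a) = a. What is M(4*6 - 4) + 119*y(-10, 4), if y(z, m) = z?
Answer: -1170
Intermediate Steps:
M(4*6 - 4) + 119*y(-10, 4) = (4*6 - 4) + 119*(-10) = (24 - 4) - 1190 = 20 - 1190 = -1170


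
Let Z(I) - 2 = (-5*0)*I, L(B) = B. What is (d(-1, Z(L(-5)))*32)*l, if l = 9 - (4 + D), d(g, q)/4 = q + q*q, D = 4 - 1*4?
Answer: 3840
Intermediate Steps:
Z(I) = 2 (Z(I) = 2 + (-5*0)*I = 2 + 0*I = 2 + 0 = 2)
D = 0 (D = 4 - 4 = 0)
d(g, q) = 4*q + 4*q² (d(g, q) = 4*(q + q*q) = 4*(q + q²) = 4*q + 4*q²)
l = 5 (l = 9 - (4 + 0) = 9 - 1*4 = 9 - 4 = 5)
(d(-1, Z(L(-5)))*32)*l = ((4*2*(1 + 2))*32)*5 = ((4*2*3)*32)*5 = (24*32)*5 = 768*5 = 3840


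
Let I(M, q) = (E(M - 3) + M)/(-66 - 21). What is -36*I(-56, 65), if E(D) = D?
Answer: -1380/29 ≈ -47.586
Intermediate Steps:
I(M, q) = 1/29 - 2*M/87 (I(M, q) = ((M - 3) + M)/(-66 - 21) = ((-3 + M) + M)/(-87) = (-3 + 2*M)*(-1/87) = 1/29 - 2*M/87)
-36*I(-56, 65) = -36*(1/29 - 2/87*(-56)) = -36*(1/29 + 112/87) = -36*115/87 = -1380/29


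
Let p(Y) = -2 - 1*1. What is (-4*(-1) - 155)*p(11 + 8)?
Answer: 453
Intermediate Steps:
p(Y) = -3 (p(Y) = -2 - 1 = -3)
(-4*(-1) - 155)*p(11 + 8) = (-4*(-1) - 155)*(-3) = (4 - 155)*(-3) = -151*(-3) = 453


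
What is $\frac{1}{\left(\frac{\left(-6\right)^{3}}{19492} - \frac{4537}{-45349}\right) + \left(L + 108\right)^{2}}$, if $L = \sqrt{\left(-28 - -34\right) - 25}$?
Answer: $\frac{47390339182278979645}{555472230552305330418588} - \frac{146504008317444987 i \sqrt{19}}{92578705092050888403098} \approx 8.5315 \cdot 10^{-5} - 6.8979 \cdot 10^{-6} i$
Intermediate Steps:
$L = i \sqrt{19}$ ($L = \sqrt{\left(-28 + 34\right) - 25} = \sqrt{6 - 25} = \sqrt{-19} = i \sqrt{19} \approx 4.3589 i$)
$\frac{1}{\left(\frac{\left(-6\right)^{3}}{19492} - \frac{4537}{-45349}\right) + \left(L + 108\right)^{2}} = \frac{1}{\left(\frac{\left(-6\right)^{3}}{19492} - \frac{4537}{-45349}\right) + \left(i \sqrt{19} + 108\right)^{2}} = \frac{1}{\left(\left(-216\right) \frac{1}{19492} - - \frac{4537}{45349}\right) + \left(108 + i \sqrt{19}\right)^{2}} = \frac{1}{\left(- \frac{54}{4873} + \frac{4537}{45349}\right) + \left(108 + i \sqrt{19}\right)^{2}} = \frac{1}{\frac{19659955}{220985677} + \left(108 + i \sqrt{19}\right)^{2}}$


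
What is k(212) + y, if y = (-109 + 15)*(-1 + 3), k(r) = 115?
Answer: -73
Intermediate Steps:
y = -188 (y = -94*2 = -188)
k(212) + y = 115 - 188 = -73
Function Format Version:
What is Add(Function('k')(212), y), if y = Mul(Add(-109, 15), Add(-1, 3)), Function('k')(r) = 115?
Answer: -73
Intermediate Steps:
y = -188 (y = Mul(-94, 2) = -188)
Add(Function('k')(212), y) = Add(115, -188) = -73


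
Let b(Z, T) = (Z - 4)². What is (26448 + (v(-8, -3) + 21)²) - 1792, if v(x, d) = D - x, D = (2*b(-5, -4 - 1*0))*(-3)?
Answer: 233505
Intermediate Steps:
b(Z, T) = (-4 + Z)²
D = -486 (D = (2*(-4 - 5)²)*(-3) = (2*(-9)²)*(-3) = (2*81)*(-3) = 162*(-3) = -486)
v(x, d) = -486 - x
(26448 + (v(-8, -3) + 21)²) - 1792 = (26448 + ((-486 - 1*(-8)) + 21)²) - 1792 = (26448 + ((-486 + 8) + 21)²) - 1792 = (26448 + (-478 + 21)²) - 1792 = (26448 + (-457)²) - 1792 = (26448 + 208849) - 1792 = 235297 - 1792 = 233505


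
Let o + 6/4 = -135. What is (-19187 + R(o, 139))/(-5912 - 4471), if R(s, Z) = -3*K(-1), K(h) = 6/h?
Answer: 19169/10383 ≈ 1.8462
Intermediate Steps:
o = -273/2 (o = -3/2 - 135 = -273/2 ≈ -136.50)
R(s, Z) = 18 (R(s, Z) = -18/(-1) = -18*(-1) = -3*(-6) = 18)
(-19187 + R(o, 139))/(-5912 - 4471) = (-19187 + 18)/(-5912 - 4471) = -19169/(-10383) = -19169*(-1/10383) = 19169/10383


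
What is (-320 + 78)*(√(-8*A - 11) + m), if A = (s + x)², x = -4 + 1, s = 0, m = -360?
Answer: 87120 - 242*I*√83 ≈ 87120.0 - 2204.7*I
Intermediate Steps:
x = -3
A = 9 (A = (0 - 3)² = (-3)² = 9)
(-320 + 78)*(√(-8*A - 11) + m) = (-320 + 78)*(√(-8*9 - 11) - 360) = -242*(√(-72 - 11) - 360) = -242*(√(-83) - 360) = -242*(I*√83 - 360) = -242*(-360 + I*√83) = 87120 - 242*I*√83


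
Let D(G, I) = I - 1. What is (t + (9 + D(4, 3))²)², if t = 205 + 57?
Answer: 146689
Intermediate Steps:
D(G, I) = -1 + I
t = 262
(t + (9 + D(4, 3))²)² = (262 + (9 + (-1 + 3))²)² = (262 + (9 + 2)²)² = (262 + 11²)² = (262 + 121)² = 383² = 146689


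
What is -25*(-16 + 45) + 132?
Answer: -593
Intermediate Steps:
-25*(-16 + 45) + 132 = -25*29 + 132 = -725 + 132 = -593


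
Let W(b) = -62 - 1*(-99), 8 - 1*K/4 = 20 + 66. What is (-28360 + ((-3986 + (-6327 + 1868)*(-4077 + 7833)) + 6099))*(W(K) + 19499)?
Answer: -327701767536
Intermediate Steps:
K = -312 (K = 32 - 4*(20 + 66) = 32 - 4*86 = 32 - 344 = -312)
W(b) = 37 (W(b) = -62 + 99 = 37)
(-28360 + ((-3986 + (-6327 + 1868)*(-4077 + 7833)) + 6099))*(W(K) + 19499) = (-28360 + ((-3986 + (-6327 + 1868)*(-4077 + 7833)) + 6099))*(37 + 19499) = (-28360 + ((-3986 - 4459*3756) + 6099))*19536 = (-28360 + ((-3986 - 16748004) + 6099))*19536 = (-28360 + (-16751990 + 6099))*19536 = (-28360 - 16745891)*19536 = -16774251*19536 = -327701767536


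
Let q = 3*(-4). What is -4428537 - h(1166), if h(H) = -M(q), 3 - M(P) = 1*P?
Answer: -4428522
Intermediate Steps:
q = -12
M(P) = 3 - P
h(H) = -15 (h(H) = -(3 - 1*(-12)) = -(3 + 12) = -1*15 = -15)
-4428537 - h(1166) = -4428537 - 1*(-15) = -4428537 + 15 = -4428522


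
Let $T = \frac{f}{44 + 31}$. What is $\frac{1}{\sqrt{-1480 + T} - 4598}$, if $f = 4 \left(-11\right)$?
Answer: $- \frac{172425}{792865672} - \frac{5 i \sqrt{83283}}{792865672} \approx -0.00021747 - 1.8199 \cdot 10^{-6} i$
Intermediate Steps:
$f = -44$
$T = - \frac{44}{75}$ ($T = \frac{1}{44 + 31} \left(-44\right) = \frac{1}{75} \left(-44\right) = - \frac{44}{75} \approx -0.58667$)
$\frac{1}{\sqrt{-1480 + T} - 4598} = \frac{1}{\sqrt{-1480 - \frac{44}{75}} - 4598} = \frac{1}{\sqrt{- \frac{111044}{75}} - 4598} = \frac{1}{\frac{2 i \sqrt{83283}}{15} - 4598} = \frac{1}{-4598 + \frac{2 i \sqrt{83283}}{15}}$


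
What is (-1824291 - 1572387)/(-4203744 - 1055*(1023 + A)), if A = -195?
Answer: 566113/846214 ≈ 0.66899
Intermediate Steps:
(-1824291 - 1572387)/(-4203744 - 1055*(1023 + A)) = (-1824291 - 1572387)/(-4203744 - 1055*(1023 - 195)) = -3396678/(-4203744 - 1055*828) = -3396678/(-4203744 - 873540) = -3396678/(-5077284) = -3396678*(-1/5077284) = 566113/846214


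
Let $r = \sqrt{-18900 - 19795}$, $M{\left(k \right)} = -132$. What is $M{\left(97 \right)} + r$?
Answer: $-132 + i \sqrt{38695} \approx -132.0 + 196.71 i$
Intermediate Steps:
$r = i \sqrt{38695}$ ($r = \sqrt{-38695} = i \sqrt{38695} \approx 196.71 i$)
$M{\left(97 \right)} + r = -132 + i \sqrt{38695}$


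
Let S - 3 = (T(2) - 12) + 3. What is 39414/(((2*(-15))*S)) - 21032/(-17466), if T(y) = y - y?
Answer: 6409173/29110 ≈ 220.17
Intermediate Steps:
T(y) = 0
S = -6 (S = 3 + ((0 - 12) + 3) = 3 + (-12 + 3) = 3 - 9 = -6)
39414/(((2*(-15))*S)) - 21032/(-17466) = 39414/(((2*(-15))*(-6))) - 21032/(-17466) = 39414/((-30*(-6))) - 21032*(-1/17466) = 39414/180 + 10516/8733 = 39414*(1/180) + 10516/8733 = 6569/30 + 10516/8733 = 6409173/29110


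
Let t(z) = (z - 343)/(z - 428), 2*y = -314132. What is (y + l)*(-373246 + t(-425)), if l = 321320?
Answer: -52294871509780/853 ≈ -6.1307e+10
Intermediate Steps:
y = -157066 (y = (½)*(-314132) = -157066)
t(z) = (-343 + z)/(-428 + z)
(y + l)*(-373246 + t(-425)) = (-157066 + 321320)*(-373246 + (-343 - 425)/(-428 - 425)) = 164254*(-373246 - 768/(-853)) = 164254*(-373246 - 1/853*(-768)) = 164254*(-373246 + 768/853) = 164254*(-318378070/853) = -52294871509780/853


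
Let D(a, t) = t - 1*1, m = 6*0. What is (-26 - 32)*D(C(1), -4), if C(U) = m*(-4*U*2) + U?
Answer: 290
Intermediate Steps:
m = 0
C(U) = U (C(U) = 0*(-4*U*2) + U = 0*(-8*U) + U = 0 + U = U)
D(a, t) = -1 + t (D(a, t) = t - 1 = -1 + t)
(-26 - 32)*D(C(1), -4) = (-26 - 32)*(-1 - 4) = -58*(-5) = 290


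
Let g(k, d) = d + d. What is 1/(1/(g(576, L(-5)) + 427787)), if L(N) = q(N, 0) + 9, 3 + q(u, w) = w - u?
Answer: 427809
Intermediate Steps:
q(u, w) = -3 + w - u (q(u, w) = -3 + (w - u) = -3 + w - u)
L(N) = 6 - N (L(N) = (-3 + 0 - N) + 9 = (-3 - N) + 9 = 6 - N)
g(k, d) = 2*d
1/(1/(g(576, L(-5)) + 427787)) = 1/(1/(2*(6 - 1*(-5)) + 427787)) = 1/(1/(2*(6 + 5) + 427787)) = 1/(1/(2*11 + 427787)) = 1/(1/(22 + 427787)) = 1/(1/427809) = 427809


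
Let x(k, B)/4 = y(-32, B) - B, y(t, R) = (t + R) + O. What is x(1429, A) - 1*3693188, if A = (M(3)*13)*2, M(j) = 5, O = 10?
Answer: -3693276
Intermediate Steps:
y(t, R) = 10 + R + t (y(t, R) = (t + R) + 10 = (R + t) + 10 = 10 + R + t)
A = 130 (A = (5*13)*2 = 65*2 = 130)
x(k, B) = -88 (x(k, B) = 4*((10 + B - 32) - B) = 4*((-22 + B) - B) = 4*(-22) = -88)
x(1429, A) - 1*3693188 = -88 - 1*3693188 = -88 - 3693188 = -3693276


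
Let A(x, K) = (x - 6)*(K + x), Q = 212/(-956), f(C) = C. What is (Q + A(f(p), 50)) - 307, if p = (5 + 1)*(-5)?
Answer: -245506/239 ≈ -1027.2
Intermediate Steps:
p = -30 (p = 6*(-5) = -30)
Q = -53/239 (Q = 212*(-1/956) = -53/239 ≈ -0.22176)
A(x, K) = (-6 + x)*(K + x)
(Q + A(f(p), 50)) - 307 = (-53/239 + ((-30)**2 - 6*50 - 6*(-30) + 50*(-30))) - 307 = (-53/239 + (900 - 300 + 180 - 1500)) - 307 = (-53/239 - 720) - 307 = -172133/239 - 307 = -245506/239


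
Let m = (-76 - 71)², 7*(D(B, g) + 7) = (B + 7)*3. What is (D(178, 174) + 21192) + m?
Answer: 300113/7 ≈ 42873.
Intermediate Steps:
D(B, g) = -4 + 3*B/7 (D(B, g) = -7 + ((B + 7)*3)/7 = -7 + ((7 + B)*3)/7 = -7 + (21 + 3*B)/7 = -7 + (3 + 3*B/7) = -4 + 3*B/7)
m = 21609 (m = (-147)² = 21609)
(D(178, 174) + 21192) + m = ((-4 + (3/7)*178) + 21192) + 21609 = ((-4 + 534/7) + 21192) + 21609 = (506/7 + 21192) + 21609 = 148850/7 + 21609 = 300113/7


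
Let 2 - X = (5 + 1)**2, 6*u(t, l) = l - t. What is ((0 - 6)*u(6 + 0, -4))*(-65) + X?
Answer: -684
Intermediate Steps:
u(t, l) = -t/6 + l/6 (u(t, l) = (l - t)/6 = -t/6 + l/6)
X = -34 (X = 2 - (5 + 1)**2 = 2 - 1*6**2 = 2 - 1*36 = 2 - 36 = -34)
((0 - 6)*u(6 + 0, -4))*(-65) + X = ((0 - 6)*(-(6 + 0)/6 + (1/6)*(-4)))*(-65) - 34 = -6*(-1/6*6 - 2/3)*(-65) - 34 = -6*(-1 - 2/3)*(-65) - 34 = -6*(-5/3)*(-65) - 34 = 10*(-65) - 34 = -650 - 34 = -684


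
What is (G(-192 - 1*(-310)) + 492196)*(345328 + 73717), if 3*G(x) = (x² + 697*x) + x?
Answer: 219701941140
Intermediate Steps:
G(x) = x²/3 + 698*x/3 (G(x) = ((x² + 697*x) + x)/3 = (x² + 698*x)/3 = x²/3 + 698*x/3)
(G(-192 - 1*(-310)) + 492196)*(345328 + 73717) = ((-192 - 1*(-310))*(698 + (-192 - 1*(-310)))/3 + 492196)*(345328 + 73717) = ((-192 + 310)*(698 + (-192 + 310))/3 + 492196)*419045 = ((⅓)*118*(698 + 118) + 492196)*419045 = ((⅓)*118*816 + 492196)*419045 = (32096 + 492196)*419045 = 524292*419045 = 219701941140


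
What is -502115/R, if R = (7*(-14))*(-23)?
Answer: -502115/2254 ≈ -222.77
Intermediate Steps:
R = 2254 (R = -98*(-23) = 2254)
-502115/R = -502115/2254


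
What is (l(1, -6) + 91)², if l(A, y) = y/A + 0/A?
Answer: 7225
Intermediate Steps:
l(A, y) = y/A (l(A, y) = y/A + 0 = y/A)
(l(1, -6) + 91)² = (-6/1 + 91)² = (-6*1 + 91)² = (-6 + 91)² = 85² = 7225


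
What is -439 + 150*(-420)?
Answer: -63439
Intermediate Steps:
-439 + 150*(-420) = -439 - 63000 = -63439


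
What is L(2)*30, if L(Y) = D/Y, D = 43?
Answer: 645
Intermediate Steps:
L(Y) = 43/Y
L(2)*30 = (43/2)*30 = 645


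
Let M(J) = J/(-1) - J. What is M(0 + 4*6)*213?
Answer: -10224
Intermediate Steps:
M(J) = -2*J (M(J) = J*(-1) - J = -J - J = -2*J)
M(0 + 4*6)*213 = -2*(0 + 4*6)*213 = -2*(0 + 24)*213 = -2*24*213 = -48*213 = -10224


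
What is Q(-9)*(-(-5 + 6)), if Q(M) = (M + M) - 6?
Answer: 24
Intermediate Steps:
Q(M) = -6 + 2*M (Q(M) = 2*M - 6 = -6 + 2*M)
Q(-9)*(-(-5 + 6)) = (-6 + 2*(-9))*(-(-5 + 6)) = (-6 - 18)*(-1*1) = -24*(-1) = 24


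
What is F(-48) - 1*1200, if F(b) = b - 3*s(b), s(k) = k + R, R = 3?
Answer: -1113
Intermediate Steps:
s(k) = 3 + k (s(k) = k + 3 = 3 + k)
F(b) = -9 - 2*b (F(b) = b - 3*(3 + b) = b + (-9 - 3*b) = -9 - 2*b)
F(-48) - 1*1200 = (-9 - 2*(-48)) - 1*1200 = (-9 + 96) - 1200 = 87 - 1200 = -1113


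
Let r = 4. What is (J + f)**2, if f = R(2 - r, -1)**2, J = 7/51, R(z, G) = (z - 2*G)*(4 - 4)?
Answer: 49/2601 ≈ 0.018839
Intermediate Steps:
R(z, G) = 0 (R(z, G) = (z - 2*G)*0 = 0)
J = 7/51 (J = 7*(1/51) = 7/51 ≈ 0.13725)
f = 0 (f = 0**2 = 0)
(J + f)**2 = (7/51 + 0)**2 = (7/51)**2 = 49/2601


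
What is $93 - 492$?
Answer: $-399$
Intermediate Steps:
$93 - 492 = -399$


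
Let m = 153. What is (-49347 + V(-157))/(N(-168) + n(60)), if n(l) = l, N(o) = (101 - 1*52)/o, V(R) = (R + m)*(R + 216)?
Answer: -1189992/1433 ≈ -830.42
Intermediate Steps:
V(R) = (153 + R)*(216 + R) (V(R) = (R + 153)*(R + 216) = (153 + R)*(216 + R))
N(o) = 49/o (N(o) = (101 - 52)/o = 49/o)
(-49347 + V(-157))/(N(-168) + n(60)) = (-49347 + (33048 + (-157)**2 + 369*(-157)))/(49/(-168) + 60) = (-49347 + (33048 + 24649 - 57933))/(49*(-1/168) + 60) = (-49347 - 236)/(-7/24 + 60) = -49583/1433/24 = -49583*24/1433 = -1189992/1433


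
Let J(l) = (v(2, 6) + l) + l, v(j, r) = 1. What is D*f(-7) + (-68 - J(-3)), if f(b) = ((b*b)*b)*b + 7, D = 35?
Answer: 84217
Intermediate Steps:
J(l) = 1 + 2*l (J(l) = (1 + l) + l = 1 + 2*l)
f(b) = 7 + b⁴ (f(b) = (b²*b)*b + 7 = b³*b + 7 = b⁴ + 7 = 7 + b⁴)
D*f(-7) + (-68 - J(-3)) = 35*(7 + (-7)⁴) + (-68 - (1 + 2*(-3))) = 35*(7 + 2401) + (-68 - (1 - 6)) = 35*2408 + (-68 - 1*(-5)) = 84280 + (-68 + 5) = 84280 - 63 = 84217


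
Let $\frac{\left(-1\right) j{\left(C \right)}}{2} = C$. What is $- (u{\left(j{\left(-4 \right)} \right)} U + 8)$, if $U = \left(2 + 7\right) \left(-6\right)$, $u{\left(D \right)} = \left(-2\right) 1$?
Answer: $-116$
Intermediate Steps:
$j{\left(C \right)} = - 2 C$
$u{\left(D \right)} = -2$
$U = -54$ ($U = 9 \left(-6\right) = -54$)
$- (u{\left(j{\left(-4 \right)} \right)} U + 8) = - (\left(-2\right) \left(-54\right) + 8) = - (108 + 8) = \left(-1\right) 116 = -116$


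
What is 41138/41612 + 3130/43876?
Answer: 120951028/114110507 ≈ 1.0599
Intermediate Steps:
41138/41612 + 3130/43876 = 41138*(1/41612) + 3130*(1/43876) = 20569/20806 + 1565/21938 = 120951028/114110507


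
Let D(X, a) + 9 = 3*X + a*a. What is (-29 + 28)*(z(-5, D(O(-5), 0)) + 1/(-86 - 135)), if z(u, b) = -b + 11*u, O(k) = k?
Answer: 6852/221 ≈ 31.005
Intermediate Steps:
D(X, a) = -9 + a² + 3*X (D(X, a) = -9 + (3*X + a*a) = -9 + (3*X + a²) = -9 + (a² + 3*X) = -9 + a² + 3*X)
(-29 + 28)*(z(-5, D(O(-5), 0)) + 1/(-86 - 135)) = (-29 + 28)*((-(-9 + 0² + 3*(-5)) + 11*(-5)) + 1/(-86 - 135)) = -((-(-9 + 0 - 15) - 55) + 1/(-221)) = -((-1*(-24) - 55) - 1/221) = -((24 - 55) - 1/221) = -(-31 - 1/221) = -1*(-6852/221) = 6852/221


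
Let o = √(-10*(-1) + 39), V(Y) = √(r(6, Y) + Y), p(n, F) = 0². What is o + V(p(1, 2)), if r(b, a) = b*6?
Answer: 13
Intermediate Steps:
r(b, a) = 6*b
p(n, F) = 0
V(Y) = √(36 + Y) (V(Y) = √(6*6 + Y) = √(36 + Y))
o = 7 (o = √(10 + 39) = √49 = 7)
o + V(p(1, 2)) = 7 + √(36 + 0) = 7 + √36 = 7 + 6 = 13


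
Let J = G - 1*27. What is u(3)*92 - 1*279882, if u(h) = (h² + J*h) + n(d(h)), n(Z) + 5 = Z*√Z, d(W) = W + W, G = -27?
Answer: -294418 + 552*√6 ≈ -2.9307e+5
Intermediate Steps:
d(W) = 2*W
n(Z) = -5 + Z^(3/2) (n(Z) = -5 + Z*√Z = -5 + Z^(3/2))
J = -54 (J = -27 - 1*27 = -27 - 27 = -54)
u(h) = -5 + h² - 54*h + 2*√2*h^(3/2) (u(h) = (h² - 54*h) + (-5 + (2*h)^(3/2)) = (h² - 54*h) + (-5 + 2*√2*h^(3/2)) = -5 + h² - 54*h + 2*√2*h^(3/2))
u(3)*92 - 1*279882 = (-5 + 3² - 54*3 + 2*√2*3^(3/2))*92 - 1*279882 = (-5 + 9 - 162 + 2*√2*(3*√3))*92 - 279882 = (-5 + 9 - 162 + 6*√6)*92 - 279882 = (-158 + 6*√6)*92 - 279882 = (-14536 + 552*√6) - 279882 = -294418 + 552*√6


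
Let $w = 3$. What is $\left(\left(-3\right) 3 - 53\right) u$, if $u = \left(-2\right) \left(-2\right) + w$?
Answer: $-434$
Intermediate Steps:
$u = 7$ ($u = \left(-2\right) \left(-2\right) + 3 = 4 + 3 = 7$)
$\left(\left(-3\right) 3 - 53\right) u = \left(\left(-3\right) 3 - 53\right) 7 = \left(-9 - 53\right) 7 = \left(-62\right) 7 = -434$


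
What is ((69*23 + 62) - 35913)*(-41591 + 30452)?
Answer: 381666696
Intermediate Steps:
((69*23 + 62) - 35913)*(-41591 + 30452) = ((1587 + 62) - 35913)*(-11139) = (1649 - 35913)*(-11139) = -34264*(-11139) = 381666696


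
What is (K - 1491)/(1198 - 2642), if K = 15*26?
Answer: 1101/1444 ≈ 0.76247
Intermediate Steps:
K = 390
(K - 1491)/(1198 - 2642) = (390 - 1491)/(1198 - 2642) = -1101/(-1444) = -1101*(-1/1444) = 1101/1444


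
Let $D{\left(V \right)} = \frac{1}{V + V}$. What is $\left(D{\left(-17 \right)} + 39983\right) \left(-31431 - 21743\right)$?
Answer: $- \frac{36142926127}{17} \approx -2.1261 \cdot 10^{9}$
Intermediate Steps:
$D{\left(V \right)} = \frac{1}{2 V}$
$\left(D{\left(-17 \right)} + 39983\right) \left(-31431 - 21743\right) = \left(\frac{1}{2 \left(-17\right)} + 39983\right) \left(-31431 - 21743\right) = \left(\frac{1}{2} \left(- \frac{1}{17}\right) + 39983\right) \left(-53174\right) = \left(- \frac{1}{34} + 39983\right) \left(-53174\right) = \frac{1359421}{34} \left(-53174\right) = - \frac{36142926127}{17}$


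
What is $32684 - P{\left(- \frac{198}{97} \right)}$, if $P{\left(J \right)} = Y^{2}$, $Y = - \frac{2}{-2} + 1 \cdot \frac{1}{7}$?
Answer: $\frac{1601452}{49} \approx 32683.0$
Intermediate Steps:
$Y = \frac{8}{7}$ ($Y = \left(-2\right) \left(- \frac{1}{2}\right) + 1 \cdot \frac{1}{7} = 1 + \frac{1}{7} = \frac{8}{7} \approx 1.1429$)
$P{\left(J \right)} = \frac{64}{49}$ ($P{\left(J \right)} = \left(\frac{8}{7}\right)^{2} = \frac{64}{49}$)
$32684 - P{\left(- \frac{198}{97} \right)} = 32684 - \frac{64}{49} = \frac{1601452}{49}$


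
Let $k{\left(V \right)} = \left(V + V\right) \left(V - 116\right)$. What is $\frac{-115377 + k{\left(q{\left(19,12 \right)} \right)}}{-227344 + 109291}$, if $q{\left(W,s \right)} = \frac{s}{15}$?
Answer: $\frac{963011}{983775} \approx 0.97889$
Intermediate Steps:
$q{\left(W,s \right)} = \frac{s}{15}$ ($q{\left(W,s \right)} = s \frac{1}{15} = \frac{s}{15}$)
$k{\left(V \right)} = 2 V \left(-116 + V\right)$
$\frac{-115377 + k{\left(q{\left(19,12 \right)} \right)}}{-227344 + 109291} = \frac{-115377 + 2 \cdot \frac{1}{15} \cdot 12 \left(-116 + \frac{1}{15} \cdot 12\right)}{-227344 + 109291} = \frac{-115377 + 2 \cdot \frac{4}{5} \left(-116 + \frac{4}{5}\right)}{-118053} = \left(-115377 + 2 \cdot \frac{4}{5} \left(- \frac{576}{5}\right)\right) \left(- \frac{1}{118053}\right) = \left(-115377 - \frac{4608}{25}\right) \left(- \frac{1}{118053}\right) = \left(- \frac{2889033}{25}\right) \left(- \frac{1}{118053}\right) = \frac{963011}{983775}$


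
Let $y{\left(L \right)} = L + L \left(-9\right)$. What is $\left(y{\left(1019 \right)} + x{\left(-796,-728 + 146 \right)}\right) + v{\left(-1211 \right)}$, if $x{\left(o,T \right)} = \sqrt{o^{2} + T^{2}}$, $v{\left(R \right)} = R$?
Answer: $-9363 + 2 \sqrt{243085} \approx -8376.9$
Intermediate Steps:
$y{\left(L \right)} = - 8 L$ ($y{\left(L \right)} = L - 9 L = - 8 L$)
$x{\left(o,T \right)} = \sqrt{T^{2} + o^{2}}$
$\left(y{\left(1019 \right)} + x{\left(-796,-728 + 146 \right)}\right) + v{\left(-1211 \right)} = \left(\left(-8\right) 1019 + \sqrt{\left(-728 + 146\right)^{2} + \left(-796\right)^{2}}\right) - 1211 = \left(-8152 + \sqrt{\left(-582\right)^{2} + 633616}\right) - 1211 = \left(-8152 + \sqrt{338724 + 633616}\right) - 1211 = \left(-8152 + \sqrt{972340}\right) - 1211 = \left(-8152 + 2 \sqrt{243085}\right) - 1211 = -9363 + 2 \sqrt{243085}$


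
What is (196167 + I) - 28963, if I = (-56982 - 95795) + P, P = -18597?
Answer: -4170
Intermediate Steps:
I = -171374 (I = (-56982 - 95795) - 18597 = -152777 - 18597 = -171374)
(196167 + I) - 28963 = (196167 - 171374) - 28963 = 24793 - 28963 = -4170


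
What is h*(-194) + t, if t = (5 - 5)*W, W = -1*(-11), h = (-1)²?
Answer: -194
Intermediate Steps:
h = 1
W = 11
t = 0 (t = (5 - 5)*11 = 0*11 = 0)
h*(-194) + t = 1*(-194) + 0 = -194 + 0 = -194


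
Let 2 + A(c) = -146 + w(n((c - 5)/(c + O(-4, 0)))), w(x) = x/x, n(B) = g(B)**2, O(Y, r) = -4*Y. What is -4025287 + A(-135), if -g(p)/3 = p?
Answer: -4025434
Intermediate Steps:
g(p) = -3*p
n(B) = 9*B**2 (n(B) = (-3*B)**2 = 9*B**2)
w(x) = 1
A(c) = -147 (A(c) = -2 + (-146 + 1) = -2 - 145 = -147)
-4025287 + A(-135) = -4025287 - 147 = -4025434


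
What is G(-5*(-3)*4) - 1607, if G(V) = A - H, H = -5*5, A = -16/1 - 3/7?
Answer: -11189/7 ≈ -1598.4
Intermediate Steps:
A = -115/7 (A = -16*1 - 3*1/7 = -16 - 3/7 = -115/7 ≈ -16.429)
H = -25
G(V) = 60/7 (G(V) = -115/7 - 1*(-25) = -115/7 + 25 = 60/7)
G(-5*(-3)*4) - 1607 = 60/7 - 1607 = -11189/7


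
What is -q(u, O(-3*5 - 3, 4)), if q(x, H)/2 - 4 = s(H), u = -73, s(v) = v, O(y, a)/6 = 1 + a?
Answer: -68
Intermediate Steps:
O(y, a) = 6 + 6*a (O(y, a) = 6*(1 + a) = 6 + 6*a)
q(x, H) = 8 + 2*H
-q(u, O(-3*5 - 3, 4)) = -(8 + 2*(6 + 6*4)) = -(8 + 2*(6 + 24)) = -(8 + 2*30) = -(8 + 60) = -1*68 = -68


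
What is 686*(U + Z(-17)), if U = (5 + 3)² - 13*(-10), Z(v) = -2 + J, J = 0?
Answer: 131712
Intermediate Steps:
Z(v) = -2 (Z(v) = -2 + 0 = -2)
U = 194 (U = 8² + 130 = 64 + 130 = 194)
686*(U + Z(-17)) = 686*(194 - 2) = 686*192 = 131712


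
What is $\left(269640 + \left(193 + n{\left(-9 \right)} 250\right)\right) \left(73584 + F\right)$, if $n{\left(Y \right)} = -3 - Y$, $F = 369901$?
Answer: $120332115505$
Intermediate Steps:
$\left(269640 + \left(193 + n{\left(-9 \right)} 250\right)\right) \left(73584 + F\right) = \left(269640 + \left(193 + \left(-3 - -9\right) 250\right)\right) \left(73584 + 369901\right) = \left(269640 + \left(193 + \left(-3 + 9\right) 250\right)\right) 443485 = \left(269640 + \left(193 + 6 \cdot 250\right)\right) 443485 = \left(269640 + \left(193 + 1500\right)\right) 443485 = \left(269640 + 1693\right) 443485 = 271333 \cdot 443485 = 120332115505$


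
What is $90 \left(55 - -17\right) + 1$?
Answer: $6481$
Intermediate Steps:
$90 \left(55 - -17\right) + 1 = 90 \left(55 + 17\right) + 1 = 90 \cdot 72 + 1 = 6480 + 1 = 6481$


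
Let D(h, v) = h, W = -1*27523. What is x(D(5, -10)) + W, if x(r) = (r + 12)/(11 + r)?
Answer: -440351/16 ≈ -27522.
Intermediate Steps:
W = -27523
x(r) = (12 + r)/(11 + r)
x(D(5, -10)) + W = (12 + 5)/(11 + 5) - 27523 = 17/16 - 27523 = -440351/16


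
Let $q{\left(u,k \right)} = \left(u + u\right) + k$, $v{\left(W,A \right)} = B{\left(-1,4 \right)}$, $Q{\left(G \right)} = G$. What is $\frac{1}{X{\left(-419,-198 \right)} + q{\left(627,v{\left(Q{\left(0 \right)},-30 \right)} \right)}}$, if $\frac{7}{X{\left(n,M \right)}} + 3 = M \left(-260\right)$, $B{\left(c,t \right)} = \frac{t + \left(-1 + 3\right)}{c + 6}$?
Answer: $\frac{257385}{323069687} \approx 0.00079669$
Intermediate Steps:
$B{\left(c,t \right)} = \frac{2 + t}{6 + c}$ ($B{\left(c,t \right)} = \frac{t + 2}{6 + c} = \frac{2 + t}{6 + c}$)
$v{\left(W,A \right)} = \frac{6}{5}$ ($v{\left(W,A \right)} = \frac{2 + 4}{6 - 1} = \frac{1}{5} \cdot 6 = \frac{6}{5}$)
$X{\left(n,M \right)} = \frac{7}{-3 - 260 M}$ ($X{\left(n,M \right)} = \frac{7}{-3 + M \left(-260\right)} = \frac{7}{-3 - 260 M}$)
$q{\left(u,k \right)} = k + 2 u$ ($q{\left(u,k \right)} = 2 u + k = k + 2 u$)
$\frac{1}{X{\left(-419,-198 \right)} + q{\left(627,v{\left(Q{\left(0 \right)},-30 \right)} \right)}} = \frac{1}{- \frac{7}{3 + 260 \left(-198\right)} + \left(\frac{6}{5} + 2 \cdot 627\right)} = \frac{1}{- \frac{7}{3 - 51480} + \left(\frac{6}{5} + 1254\right)} = \frac{1}{- \frac{7}{-51477} + \frac{6276}{5}} = \frac{1}{\left(-7\right) \left(- \frac{1}{51477}\right) + \frac{6276}{5}} = \frac{1}{\frac{7}{51477} + \frac{6276}{5}} = \frac{1}{\frac{323069687}{257385}} = \frac{257385}{323069687}$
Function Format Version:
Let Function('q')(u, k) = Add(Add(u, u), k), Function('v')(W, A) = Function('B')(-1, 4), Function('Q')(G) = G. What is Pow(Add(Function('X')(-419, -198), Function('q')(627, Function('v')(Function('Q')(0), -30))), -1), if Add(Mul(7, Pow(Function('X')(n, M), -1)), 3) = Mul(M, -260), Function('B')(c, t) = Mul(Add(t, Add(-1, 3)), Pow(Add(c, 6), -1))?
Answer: Rational(257385, 323069687) ≈ 0.00079669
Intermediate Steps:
Function('B')(c, t) = Mul(Pow(Add(6, c), -1), Add(2, t)) (Function('B')(c, t) = Mul(Add(t, 2), Pow(Add(6, c), -1)) = Mul(Add(2, t), Pow(Add(6, c), -1)) = Mul(Pow(Add(6, c), -1), Add(2, t)))
Function('v')(W, A) = Rational(6, 5) (Function('v')(W, A) = Mul(Pow(Add(6, -1), -1), Add(2, 4)) = Mul(Pow(5, -1), 6) = Mul(Rational(1, 5), 6) = Rational(6, 5))
Function('X')(n, M) = Mul(7, Pow(Add(-3, Mul(-260, M)), -1)) (Function('X')(n, M) = Mul(7, Pow(Add(-3, Mul(M, -260)), -1)) = Mul(7, Pow(Add(-3, Mul(-260, M)), -1)))
Function('q')(u, k) = Add(k, Mul(2, u)) (Function('q')(u, k) = Add(Mul(2, u), k) = Add(k, Mul(2, u)))
Pow(Add(Function('X')(-419, -198), Function('q')(627, Function('v')(Function('Q')(0), -30))), -1) = Pow(Add(Mul(-7, Pow(Add(3, Mul(260, -198)), -1)), Add(Rational(6, 5), Mul(2, 627))), -1) = Pow(Add(Mul(-7, Pow(Add(3, -51480), -1)), Add(Rational(6, 5), 1254)), -1) = Pow(Add(Mul(-7, Pow(-51477, -1)), Rational(6276, 5)), -1) = Pow(Add(Mul(-7, Rational(-1, 51477)), Rational(6276, 5)), -1) = Pow(Add(Rational(7, 51477), Rational(6276, 5)), -1) = Pow(Rational(323069687, 257385), -1) = Rational(257385, 323069687)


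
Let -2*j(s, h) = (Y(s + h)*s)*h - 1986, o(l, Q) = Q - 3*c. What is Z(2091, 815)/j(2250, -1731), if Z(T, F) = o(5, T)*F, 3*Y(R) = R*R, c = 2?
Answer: 566425/58282986706 ≈ 9.7185e-6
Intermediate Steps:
o(l, Q) = -6 + Q (o(l, Q) = Q - 3*2 = Q - 6 = -6 + Q)
Y(R) = R²/3 (Y(R) = (R*R)/3 = R²/3)
j(s, h) = 993 - h*s*(h + s)²/6 (j(s, h) = -((((s + h)²/3)*s)*h - 1986)/2 = -((((h + s)²/3)*s)*h - 1986)/2 = -((s*(h + s)²/3)*h - 1986)/2 = -(h*s*(h + s)²/3 - 1986)/2 = -(-1986 + h*s*(h + s)²/3)/2 = 993 - h*s*(h + s)²/6)
Z(T, F) = F*(-6 + T) (Z(T, F) = (-6 + T)*F = F*(-6 + T))
Z(2091, 815)/j(2250, -1731) = (815*(-6 + 2091))/(993 - ⅙*(-1731)*2250*(-1731 + 2250)²) = (815*2085)/(993 - ⅙*(-1731)*2250*519²) = 1699275/(993 - ⅙*(-1731)*2250*269361) = 1699275/(993 + 174848959125) = 1699275/174848960118 = 1699275*(1/174848960118) = 566425/58282986706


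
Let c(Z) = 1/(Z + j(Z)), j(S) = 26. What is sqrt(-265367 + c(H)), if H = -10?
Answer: I*sqrt(4245871)/4 ≈ 515.14*I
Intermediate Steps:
c(Z) = 1/(26 + Z) (c(Z) = 1/(Z + 26) = 1/(26 + Z))
sqrt(-265367 + c(H)) = sqrt(-265367 + 1/(26 - 10)) = sqrt(-265367 + 1/16) = sqrt(-4245871/16) = I*sqrt(4245871)/4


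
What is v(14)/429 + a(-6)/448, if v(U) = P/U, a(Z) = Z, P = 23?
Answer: -919/96096 ≈ -0.0095634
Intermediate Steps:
v(U) = 23/U
v(14)/429 + a(-6)/448 = (23/14)/429 - 6/448 = (23*(1/14))*(1/429) - 6*1/448 = (23/14)*(1/429) - 3/224 = 23/6006 - 3/224 = -919/96096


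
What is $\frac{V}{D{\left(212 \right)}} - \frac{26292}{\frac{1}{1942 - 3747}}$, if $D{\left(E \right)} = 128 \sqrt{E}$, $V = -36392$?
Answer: $47457060 - \frac{4549 \sqrt{53}}{1696} \approx 4.7457 \cdot 10^{7}$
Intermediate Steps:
$\frac{V}{D{\left(212 \right)}} - \frac{26292}{\frac{1}{1942 - 3747}} = - \frac{36392}{128 \sqrt{212}} - \frac{26292}{\frac{1}{1942 - 3747}} = - \frac{36392}{128 \cdot 2 \sqrt{53}} - \frac{26292}{\frac{1}{-1805}} = - \frac{36392}{256 \sqrt{53}} - \frac{26292}{- \frac{1}{1805}} = - 36392 \frac{\sqrt{53}}{13568} - -47457060 = - \frac{4549 \sqrt{53}}{1696} + 47457060 = 47457060 - \frac{4549 \sqrt{53}}{1696}$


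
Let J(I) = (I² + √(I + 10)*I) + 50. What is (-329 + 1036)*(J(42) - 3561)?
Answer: -1235129 + 59388*√13 ≈ -1.0210e+6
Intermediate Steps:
J(I) = 50 + I² + I*√(10 + I) (J(I) = (I² + √(10 + I)*I) + 50 = (I² + I*√(10 + I)) + 50 = 50 + I² + I*√(10 + I))
(-329 + 1036)*(J(42) - 3561) = (-329 + 1036)*((50 + 42² + 42*√(10 + 42)) - 3561) = 707*((50 + 1764 + 42*√52) - 3561) = 707*((50 + 1764 + 42*(2*√13)) - 3561) = 707*((50 + 1764 + 84*√13) - 3561) = 707*((1814 + 84*√13) - 3561) = 707*(-1747 + 84*√13) = -1235129 + 59388*√13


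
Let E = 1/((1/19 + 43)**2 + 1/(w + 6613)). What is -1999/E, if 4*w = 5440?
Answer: -10664517099987/2878253 ≈ -3.7052e+6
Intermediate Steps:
w = 1360 (w = (1/4)*5440 = 1360)
E = 2878253/5334926013 (E = 1/((1/19 + 43)**2 + 1/(1360 + 6613)) = 1/((1/19 + 43)**2 + 1/7973) = 1/((818/19)**2 + 1/7973) = 1/(669124/361 + 1/7973) = 1/(5334926013/2878253) = 2878253/5334926013 ≈ 0.00053951)
-1999/E = -1999/2878253/5334926013 = -1999*5334926013/2878253 = -10664517099987/2878253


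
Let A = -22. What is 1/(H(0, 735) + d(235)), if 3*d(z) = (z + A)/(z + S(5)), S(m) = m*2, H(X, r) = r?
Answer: 245/180146 ≈ 0.0013600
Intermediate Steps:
S(m) = 2*m
d(z) = (-22 + z)/(3*(10 + z)) (d(z) = ((z - 22)/(z + 2*5))/3 = ((-22 + z)/(z + 10))/3 = ((-22 + z)/(10 + z))/3 = (-22 + z)/(3*(10 + z)))
1/(H(0, 735) + d(235)) = 1/(735 + (-22 + 235)/(3*(10 + 235))) = 1/(735 + (1/3)*213/245) = 1/(735 + (1/3)*(1/245)*213) = 1/(735 + 71/245) = 1/(180146/245) = 245/180146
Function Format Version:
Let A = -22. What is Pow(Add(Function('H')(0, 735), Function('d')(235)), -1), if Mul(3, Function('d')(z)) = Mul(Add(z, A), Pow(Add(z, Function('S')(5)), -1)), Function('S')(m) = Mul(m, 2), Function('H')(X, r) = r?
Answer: Rational(245, 180146) ≈ 0.0013600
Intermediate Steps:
Function('S')(m) = Mul(2, m)
Function('d')(z) = Mul(Rational(1, 3), Pow(Add(10, z), -1), Add(-22, z)) (Function('d')(z) = Mul(Rational(1, 3), Mul(Add(z, -22), Pow(Add(z, Mul(2, 5)), -1))) = Mul(Rational(1, 3), Mul(Add(-22, z), Pow(Add(z, 10), -1))) = Mul(Rational(1, 3), Mul(Add(-22, z), Pow(Add(10, z), -1))) = Mul(Rational(1, 3), Mul(Pow(Add(10, z), -1), Add(-22, z))) = Mul(Rational(1, 3), Pow(Add(10, z), -1), Add(-22, z)))
Pow(Add(Function('H')(0, 735), Function('d')(235)), -1) = Pow(Add(735, Mul(Rational(1, 3), Pow(Add(10, 235), -1), Add(-22, 235))), -1) = Pow(Add(735, Mul(Rational(1, 3), Pow(245, -1), 213)), -1) = Pow(Add(735, Mul(Rational(1, 3), Rational(1, 245), 213)), -1) = Pow(Add(735, Rational(71, 245)), -1) = Pow(Rational(180146, 245), -1) = Rational(245, 180146)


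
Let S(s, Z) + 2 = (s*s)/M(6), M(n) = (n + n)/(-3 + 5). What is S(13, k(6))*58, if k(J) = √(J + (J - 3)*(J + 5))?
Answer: 4553/3 ≈ 1517.7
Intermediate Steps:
k(J) = √(J + (-3 + J)*(5 + J))
M(n) = n (M(n) = (2*n)/2 = (2*n)*(½) = n)
S(s, Z) = -2 + s²/6 (S(s, Z) = -2 + (s*s)/6 = -2 + s²*(⅙) = -2 + s²/6)
S(13, k(6))*58 = (-2 + (⅙)*13²)*58 = (-2 + (⅙)*169)*58 = (-2 + 169/6)*58 = (157/6)*58 = 4553/3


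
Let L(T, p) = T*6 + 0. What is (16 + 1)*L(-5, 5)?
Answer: -510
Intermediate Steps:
L(T, p) = 6*T (L(T, p) = 6*T + 0 = 6*T)
(16 + 1)*L(-5, 5) = (16 + 1)*(6*(-5)) = 17*(-30) = -510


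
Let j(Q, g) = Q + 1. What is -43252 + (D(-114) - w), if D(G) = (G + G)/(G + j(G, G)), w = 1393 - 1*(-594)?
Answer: -10269025/227 ≈ -45238.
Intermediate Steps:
j(Q, g) = 1 + Q
w = 1987 (w = 1393 + 594 = 1987)
D(G) = 2*G/(1 + 2*G) (D(G) = (G + G)/(G + (1 + G)) = (2*G)/(1 + 2*G) = 2*G/(1 + 2*G))
-43252 + (D(-114) - w) = -43252 + (2*(-114)/(1 + 2*(-114)) - 1*1987) = -43252 + (2*(-114)/(1 - 228) - 1987) = -43252 + (2*(-114)/(-227) - 1987) = -43252 + (2*(-114)*(-1/227) - 1987) = -43252 + (228/227 - 1987) = -43252 - 450821/227 = -10269025/227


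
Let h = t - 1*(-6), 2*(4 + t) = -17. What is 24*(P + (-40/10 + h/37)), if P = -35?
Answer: -34788/37 ≈ -940.22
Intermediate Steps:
t = -25/2 (t = -4 + (½)*(-17) = -4 - 17/2 = -25/2 ≈ -12.500)
h = -13/2 (h = -25/2 - 1*(-6) = -25/2 + 6 = -13/2 ≈ -6.5000)
24*(P + (-40/10 + h/37)) = 24*(-35 + (-40/10 - 13/2/37)) = 24*(-35 + (-40*⅒ - 13/2*1/37)) = 24*(-35 + (-4 - 13/74)) = 24*(-35 - 309/74) = 24*(-2899/74) = -34788/37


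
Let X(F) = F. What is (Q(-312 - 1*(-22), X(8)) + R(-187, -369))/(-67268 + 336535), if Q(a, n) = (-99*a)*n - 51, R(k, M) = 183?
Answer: 229812/269267 ≈ 0.85347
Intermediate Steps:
Q(a, n) = -51 - 99*a*n (Q(a, n) = -99*a*n - 51 = -51 - 99*a*n)
(Q(-312 - 1*(-22), X(8)) + R(-187, -369))/(-67268 + 336535) = ((-51 - 99*(-312 - 1*(-22))*8) + 183)/(-67268 + 336535) = ((-51 - 99*(-312 + 22)*8) + 183)/269267 = ((-51 - 99*(-290)*8) + 183)*(1/269267) = ((-51 + 229680) + 183)*(1/269267) = (229629 + 183)*(1/269267) = 229812*(1/269267) = 229812/269267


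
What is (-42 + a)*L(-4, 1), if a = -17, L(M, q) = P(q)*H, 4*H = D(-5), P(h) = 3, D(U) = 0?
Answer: 0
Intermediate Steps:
H = 0 (H = (¼)*0 = 0)
L(M, q) = 0 (L(M, q) = 3*0 = 0)
(-42 + a)*L(-4, 1) = (-42 - 17)*0 = -59*0 = 0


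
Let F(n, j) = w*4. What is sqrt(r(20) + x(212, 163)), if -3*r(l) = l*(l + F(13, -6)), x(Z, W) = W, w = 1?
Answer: sqrt(3) ≈ 1.7320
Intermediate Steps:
F(n, j) = 4 (F(n, j) = 1*4 = 4)
r(l) = -l*(4 + l)/3 (r(l) = -l*(l + 4)/3 = -l*(4 + l)/3)
sqrt(r(20) + x(212, 163)) = sqrt(-1/3*20*(4 + 20) + 163) = sqrt(-1/3*20*24 + 163) = sqrt(-160 + 163) = sqrt(3)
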